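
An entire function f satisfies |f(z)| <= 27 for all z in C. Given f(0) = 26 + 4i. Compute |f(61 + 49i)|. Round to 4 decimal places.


Step 1: By Liouville's theorem, a bounded entire function is constant.
Step 2: f(z) = f(0) = 26 + 4i for all z.
Step 3: |f(w)| = |26 + 4i| = sqrt(676 + 16)
Step 4: = 26.3059

26.3059


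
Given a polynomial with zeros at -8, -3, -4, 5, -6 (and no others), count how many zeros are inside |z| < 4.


Step 1: Check each root:
  z = -8: |-8| = 8 >= 4
  z = -3: |-3| = 3 < 4
  z = -4: |-4| = 4 >= 4
  z = 5: |5| = 5 >= 4
  z = -6: |-6| = 6 >= 4
Step 2: Count = 1

1


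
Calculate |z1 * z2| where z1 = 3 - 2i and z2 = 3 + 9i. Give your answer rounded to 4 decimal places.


Step 1: |z1| = sqrt(3^2 + (-2)^2) = sqrt(13)
Step 2: |z2| = sqrt(3^2 + 9^2) = sqrt(90)
Step 3: |z1*z2| = |z1|*|z2| = sqrt(13) * sqrt(90) = sqrt(13 * 90) = sqrt(1170)
Step 4: = 34.2053

34.2053


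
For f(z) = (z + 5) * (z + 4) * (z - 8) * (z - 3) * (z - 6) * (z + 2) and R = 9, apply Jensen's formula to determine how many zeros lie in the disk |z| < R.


Jensen's formula: (1/2pi)*integral log|f(Re^it)|dt = log|f(0)| + sum_{|a_k|<R} log(R/|a_k|)
Step 1: f(0) = 5 * 4 * (-8) * (-3) * (-6) * 2 = -5760
Step 2: log|f(0)| = log|-5| + log|-4| + log|8| + log|3| + log|6| + log|-2| = 8.6587
Step 3: Zeros inside |z| < 9: -5, -4, 8, 3, 6, -2
Step 4: Jensen sum = log(9/5) + log(9/4) + log(9/8) + log(9/3) + log(9/6) + log(9/2) = 4.5247
Step 5: n(R) = number of terms in the Jensen sum = count of zeros inside |z| < 9 = 6

6


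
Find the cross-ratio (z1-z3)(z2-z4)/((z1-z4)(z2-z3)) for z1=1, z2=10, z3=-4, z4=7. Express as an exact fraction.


Step 1: (z1-z3)(z2-z4) = 5 * 3 = 15
Step 2: (z1-z4)(z2-z3) = (-6) * 14 = -84
Step 3: Cross-ratio = -15/84 = -5/28

-5/28


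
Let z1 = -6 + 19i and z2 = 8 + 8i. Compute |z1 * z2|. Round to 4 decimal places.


Step 1: |z1| = sqrt((-6)^2 + 19^2) = sqrt(397)
Step 2: |z2| = sqrt(8^2 + 8^2) = sqrt(128)
Step 3: |z1*z2| = |z1|*|z2| = sqrt(397) * sqrt(128) = sqrt(397 * 128) = sqrt(50816)
Step 4: = 225.424

225.424


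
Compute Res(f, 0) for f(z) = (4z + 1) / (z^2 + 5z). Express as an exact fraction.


Step 1: Q(z) = z^2 + 5z = (z)(z + 5)
Step 2: Q'(z) = 2z + 5
Step 3: Q'(0) = 5, P(0) = 1
Step 4: Res = P(0)/Q'(0) = 1/5 = 1/5

1/5


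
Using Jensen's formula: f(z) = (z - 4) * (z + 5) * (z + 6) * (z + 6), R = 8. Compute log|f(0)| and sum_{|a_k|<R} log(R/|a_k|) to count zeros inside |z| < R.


Jensen's formula: (1/2pi)*integral log|f(Re^it)|dt = log|f(0)| + sum_{|a_k|<R} log(R/|a_k|)
Step 1: f(0) = (-4) * 5 * 6 * 6 = -720
Step 2: log|f(0)| = log|4| + log|-5| + log|-6| + log|-6| = 6.5793
Step 3: Zeros inside |z| < 8: 4, -5, -6, -6
Step 4: Jensen sum = log(8/4) + log(8/5) + log(8/6) + log(8/6) = 1.7385
Step 5: n(R) = number of terms in the Jensen sum = count of zeros inside |z| < 8 = 4

4


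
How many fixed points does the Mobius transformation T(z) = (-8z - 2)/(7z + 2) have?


Step 1: Fixed points satisfy T(z) = z
Step 2: 7z^2 + 10z + 2 = 0
Step 3: Discriminant = 10^2 - 4*7*2 = 44
Step 4: Number of fixed points = 2

2


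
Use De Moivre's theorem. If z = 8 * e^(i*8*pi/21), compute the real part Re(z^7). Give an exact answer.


Step 1: By De Moivre's theorem, z^7 = 8^7 * e^(i*7*8*pi/21) = 2097152 * (cos(8*pi/3) + i*sin(8*pi/3))
Step 2: |z|^7 = 8^7 = 2097152
Step 3: Reduce the angle mod 2*pi: 8*pi/3 - 2*pi = 2*pi/3
Step 4: cos(2*pi/3) = -1/2
Step 5: Re(z^7) = 2097152 * (-1/2) = -1048576

-1048576


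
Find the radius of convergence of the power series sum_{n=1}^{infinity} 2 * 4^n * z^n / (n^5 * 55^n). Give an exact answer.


Step 1: General term a_n = 2 * 4^n / (n^5 * 55^n)
Step 2: By the root test, |a_n|^(1/n) = 2^(1/n) * 4 / (n^(5/n) * 55) -> 4/55 as n -> infinity (since 2^(1/n) -> 1 and n^(5/n) -> 1)
Step 3: R = 1/lim|a_n|^(1/n) = 55/4

55/4


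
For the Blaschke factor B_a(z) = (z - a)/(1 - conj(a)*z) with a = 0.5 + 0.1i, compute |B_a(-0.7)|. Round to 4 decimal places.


Step 1: Numerator z0 - a = -0.7 - (0.5 + 0.1i) = -1.2 - 0.1i
Step 2: Denominator 1 - conj(a)*z0 = 1 - (0.5 - 0.1i)*(-0.7) = 1.35 - 0.07i
Step 3: |z0 - a|^2 = (-1.2)^2 + (-0.1)^2 = 1.45; |1 - conj(a)*z0|^2 = 1.35^2 + (-0.07)^2 = 1.8274
Step 4: |B_a(-0.7)| = sqrt(1.45 / 1.8274) = sqrt(0.793477)
Step 5: = 0.8908

0.8908


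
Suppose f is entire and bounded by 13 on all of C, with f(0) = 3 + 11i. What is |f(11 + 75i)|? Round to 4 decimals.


Step 1: By Liouville's theorem, a bounded entire function is constant.
Step 2: f(z) = f(0) = 3 + 11i for all z.
Step 3: |f(w)| = |3 + 11i| = sqrt(9 + 121)
Step 4: = 11.4018

11.4018


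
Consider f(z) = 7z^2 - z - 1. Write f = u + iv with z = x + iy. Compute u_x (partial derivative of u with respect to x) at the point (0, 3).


Step 1: f(z) = 7(x+iy)^2 - (x+iy) - 1
Step 2: u = 7(x^2 - y^2) - x - 1
Step 3: u_x = 14x - 1
Step 4: At (0, 3): u_x = 0 - 1 = -1

-1


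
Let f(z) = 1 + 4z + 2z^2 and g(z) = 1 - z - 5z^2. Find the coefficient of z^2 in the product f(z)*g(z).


Step 1: z^2 term in f*g comes from: (1)*(-5z^2) + (4z)*(-z) + (2z^2)*(1)
Step 2: = -5 - 4 + 2
Step 3: = -7

-7


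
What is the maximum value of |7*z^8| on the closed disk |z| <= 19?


Step 1: On |z| = 19, |f(z)| = 7 * |z|^8 = 7 * 19^8
Step 2: By maximum modulus principle, maximum is on boundary.
Step 3: Maximum = 7 * 16983563041 = 118884941287

118884941287


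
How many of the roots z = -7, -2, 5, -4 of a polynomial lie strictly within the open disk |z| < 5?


Step 1: Check each root:
  z = -7: |-7| = 7 >= 5
  z = -2: |-2| = 2 < 5
  z = 5: |5| = 5 >= 5
  z = -4: |-4| = 4 < 5
Step 2: Count = 2

2


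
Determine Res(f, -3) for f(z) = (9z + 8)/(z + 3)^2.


Step 1: Pole of order 2 at z = -3
Step 2: Res = lim d/dz [(z + 3)^2 * f(z)] as z -> -3
Step 3: (z + 3)^2 * f(z) = 9z + 8
Step 4: d/dz[9z + 8] = 9

9


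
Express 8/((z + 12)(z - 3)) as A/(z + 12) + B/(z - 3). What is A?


Step 1: Multiply both sides by (z + 12) and set z = -12
Step 2: A = 8 / (-12 - 3)
Step 3: A = 8 / (-15)
Step 4: A = -8/15

-8/15


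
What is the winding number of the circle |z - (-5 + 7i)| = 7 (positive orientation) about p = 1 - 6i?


Step 1: Center c = (-5, 7), radius = 7
Step 2: |p - c|^2 = 6^2 + (-13)^2 = 205
Step 3: r^2 = 49
Step 4: |p-c| > r so winding number = 0

0


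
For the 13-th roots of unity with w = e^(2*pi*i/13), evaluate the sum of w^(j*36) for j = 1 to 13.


Step 1: The sum sum_{j=1}^{n} w^(k*j) equals n if n | k, else 0.
Step 2: Here n = 13, k = 36
Step 3: Does n divide k? 13 | 36 -> False
Step 4: Sum = 0

0


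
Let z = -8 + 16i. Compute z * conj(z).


Step 1: conj(z) = -8 - 16i
Step 2: z * conj(z) = (-8)^2 + 16^2
Step 3: = 64 + 256 = 320

320


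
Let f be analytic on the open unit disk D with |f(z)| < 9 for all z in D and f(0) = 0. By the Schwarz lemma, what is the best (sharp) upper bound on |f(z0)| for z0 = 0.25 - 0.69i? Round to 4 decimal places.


Step 1: g = f/9 maps D -> D with g(0) = 0, so by the Schwarz lemma |g(z)| <= |z|, i.e. |f(z)| <= 9|z|; this is sharp (f(z) = 9z).
Step 2: |z0|^2 = 0.25^2 + (-0.69)^2 = 0.5386
Step 3: |z0| = sqrt(0.5386) = 0.733894
Step 4: Best bound = 9 * |z0| = 9 * 0.733894 = 6.605

6.605


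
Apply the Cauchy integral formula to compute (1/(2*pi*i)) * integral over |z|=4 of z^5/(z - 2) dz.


Step 1: f(z) = z^5, a = 2 is inside |z| = 4
Step 2: By Cauchy integral formula: (1/(2pi*i)) * integral = f(a)
Step 3: f(2) = 2^5 = 32

32


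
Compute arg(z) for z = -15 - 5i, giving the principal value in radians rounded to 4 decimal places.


Step 1: z = -15 - 5i
Step 2: arg(z) = atan2(-5, -15)
Step 3: arg(z) = -2.8198

-2.8198


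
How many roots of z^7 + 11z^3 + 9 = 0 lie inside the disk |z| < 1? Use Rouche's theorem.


Step 1: On |z| = 1 the three terms have sizes |z^7| = 1^7 = 1, |11z^3| = 11*1^3 = 11, |9| = 9
Step 2: The dominant term is g(z) = 11z^3; let h(z) = z^7 + 9 so f = g + h
Step 3: On |z| = 1: |g| = 11 and |h| <= 1 + 9 = 10
Step 4: Since 11 > 10, |h| < |g| on |z| = 1, so by Rouche f has the same number of zeros as g inside |z| < 1
Step 5: g(z) = 11z^3 has 3 zeros (at the origin, multiplicity 3) inside |z| < 1. Answer = 3

3


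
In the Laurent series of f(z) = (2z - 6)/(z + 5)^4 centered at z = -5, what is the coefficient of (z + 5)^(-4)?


Step 1: Write the numerator in powers of (z + 5): 2z - 6 = 2(z + 5) + (2*(-5) - 6) = 2(z + 5) - 16
Step 2: Divide by (z + 5)^4: f(z) = -16(z + 5)^(-4) + 2(z + 5)^(-3)
Step 3: This finite sum is the Laurent series of f about z = -5.
Step 4: Coefficient of (z + 5)^(-4) = 2*(-5) - 6 = -16

-16


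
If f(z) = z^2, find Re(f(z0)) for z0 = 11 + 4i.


Step 1: z0 = 11 + 4i
Step 2: z0^2 = 11^2 - 4^2 + 88i
Step 3: real part = 121 - 16 = 105

105


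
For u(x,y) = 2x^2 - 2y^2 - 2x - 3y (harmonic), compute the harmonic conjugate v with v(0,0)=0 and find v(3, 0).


Step 1: v_x = -u_y = 4y + 3
Step 2: v_y = u_x = 4x - 2
Step 3: v = 4xy + 3x - 2y + C
Step 4: v(0,0) = 0 => C = 0
Step 5: v(3, 0) = 9

9


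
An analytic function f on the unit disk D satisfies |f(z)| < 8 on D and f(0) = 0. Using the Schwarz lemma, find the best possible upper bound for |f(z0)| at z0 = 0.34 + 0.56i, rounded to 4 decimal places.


Step 1: g = f/8 maps D -> D with g(0) = 0, so by the Schwarz lemma |g(z)| <= |z|, i.e. |f(z)| <= 8|z|; this is sharp (f(z) = 8z).
Step 2: |z0|^2 = 0.34^2 + 0.56^2 = 0.4292
Step 3: |z0| = sqrt(0.4292) = 0.655134
Step 4: Best bound = 8 * |z0| = 8 * 0.655134 = 5.2411

5.2411


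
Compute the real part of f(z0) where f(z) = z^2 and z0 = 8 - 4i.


Step 1: z0 = 8 - 4i
Step 2: z0^2 = 8^2 - (-4)^2 - 64i
Step 3: real part = 64 - 16 = 48

48


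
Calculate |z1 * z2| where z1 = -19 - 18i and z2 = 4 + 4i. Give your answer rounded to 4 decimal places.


Step 1: |z1| = sqrt((-19)^2 + (-18)^2) = sqrt(685)
Step 2: |z2| = sqrt(4^2 + 4^2) = sqrt(32)
Step 3: |z1*z2| = |z1|*|z2| = sqrt(685) * sqrt(32) = sqrt(685 * 32) = sqrt(21920)
Step 4: = 148.054

148.054


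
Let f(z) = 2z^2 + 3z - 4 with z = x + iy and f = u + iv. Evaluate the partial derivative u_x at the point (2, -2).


Step 1: f(z) = 2(x+iy)^2 + 3(x+iy) - 4
Step 2: u = 2(x^2 - y^2) + 3x - 4
Step 3: u_x = 4x + 3
Step 4: At (2, -2): u_x = 8 + 3 = 11

11


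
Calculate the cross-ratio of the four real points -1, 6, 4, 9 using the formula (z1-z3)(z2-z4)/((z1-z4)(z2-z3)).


Step 1: (z1-z3)(z2-z4) = (-5) * (-3) = 15
Step 2: (z1-z4)(z2-z3) = (-10) * 2 = -20
Step 3: Cross-ratio = -15/20 = -3/4

-3/4


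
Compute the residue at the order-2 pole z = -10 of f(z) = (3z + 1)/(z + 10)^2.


Step 1: Pole of order 2 at z = -10
Step 2: Res = lim d/dz [(z + 10)^2 * f(z)] as z -> -10
Step 3: (z + 10)^2 * f(z) = 3z + 1
Step 4: d/dz[3z + 1] = 3

3


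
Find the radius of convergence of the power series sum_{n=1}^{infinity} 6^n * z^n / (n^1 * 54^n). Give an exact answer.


Step 1: General term a_n = 6^n / (n^1 * 54^n)
Step 2: By the root test, |a_n|^(1/n) = 6 / (n^(1/n) * 54) -> 6/54 as n -> infinity (since n^(1/n) -> 1)
Step 3: R = 1/lim|a_n|^(1/n) = 54/6 = 9

9


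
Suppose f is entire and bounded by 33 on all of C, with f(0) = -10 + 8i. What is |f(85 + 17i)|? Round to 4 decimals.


Step 1: By Liouville's theorem, a bounded entire function is constant.
Step 2: f(z) = f(0) = -10 + 8i for all z.
Step 3: |f(w)| = |-10 + 8i| = sqrt(100 + 64)
Step 4: = 12.8062

12.8062


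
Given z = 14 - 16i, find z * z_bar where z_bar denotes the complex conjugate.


Step 1: conj(z) = 14 + 16i
Step 2: z * conj(z) = 14^2 + (-16)^2
Step 3: = 196 + 256 = 452

452


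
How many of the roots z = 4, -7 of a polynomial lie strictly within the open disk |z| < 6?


Step 1: Check each root:
  z = 4: |4| = 4 < 6
  z = -7: |-7| = 7 >= 6
Step 2: Count = 1

1


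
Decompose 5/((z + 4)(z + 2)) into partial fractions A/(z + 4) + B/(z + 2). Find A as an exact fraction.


Step 1: Multiply both sides by (z + 4) and set z = -4
Step 2: A = 5 / (-4 + 2)
Step 3: A = 5 / (-2)
Step 4: A = -5/2

-5/2


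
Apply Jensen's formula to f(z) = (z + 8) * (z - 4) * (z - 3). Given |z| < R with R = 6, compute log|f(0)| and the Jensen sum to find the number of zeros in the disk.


Jensen's formula: (1/2pi)*integral log|f(Re^it)|dt = log|f(0)| + sum_{|a_k|<R} log(R/|a_k|)
Step 1: f(0) = 8 * (-4) * (-3) = 96
Step 2: log|f(0)| = log|-8| + log|4| + log|3| = 4.5643
Step 3: Zeros inside |z| < 6: 4, 3
Step 4: Jensen sum = log(6/4) + log(6/3) = 1.0986
Step 5: n(R) = number of terms in the Jensen sum = count of zeros inside |z| < 6 = 2

2


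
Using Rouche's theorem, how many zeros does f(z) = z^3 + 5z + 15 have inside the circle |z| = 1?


Step 1: On |z| = 1 the three terms have sizes |z^3| = 1^3 = 1, |5z| = 5*1 = 5, |15| = 15
Step 2: The dominant term is g(z) = 15; let h(z) = z^3 + 5z so f = g + h
Step 3: On |z| = 1: |g| = 15 and |h| <= 1 + 5 = 6
Step 4: Since 15 > 6, |h| < |g| on |z| = 1, so by Rouche f has the same number of zeros as g inside |z| < 1
Step 5: g(z) = 15 is a nonzero constant with no zeros inside |z| < 1. Answer = 0

0


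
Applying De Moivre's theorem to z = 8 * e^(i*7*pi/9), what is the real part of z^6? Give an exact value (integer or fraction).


Step 1: By De Moivre's theorem, z^6 = 8^6 * e^(i*6*7*pi/9) = 262144 * (cos(14*pi/3) + i*sin(14*pi/3))
Step 2: |z|^6 = 8^6 = 262144
Step 3: Reduce the angle mod 2*pi: 14*pi/3 - 4*pi = 2*pi/3
Step 4: cos(2*pi/3) = -1/2
Step 5: Re(z^6) = 262144 * (-1/2) = -131072

-131072


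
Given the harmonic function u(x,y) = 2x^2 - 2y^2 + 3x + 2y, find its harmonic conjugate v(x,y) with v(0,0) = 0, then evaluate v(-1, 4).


Step 1: v_x = -u_y = 4y - 2
Step 2: v_y = u_x = 4x + 3
Step 3: v = 4xy - 2x + 3y + C
Step 4: v(0,0) = 0 => C = 0
Step 5: v(-1, 4) = -2

-2


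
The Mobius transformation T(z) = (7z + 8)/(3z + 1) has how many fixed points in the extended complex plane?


Step 1: Fixed points satisfy T(z) = z
Step 2: 3z^2 - 6z - 8 = 0
Step 3: Discriminant = (-6)^2 - 4*3*(-8) = 132
Step 4: Number of fixed points = 2

2


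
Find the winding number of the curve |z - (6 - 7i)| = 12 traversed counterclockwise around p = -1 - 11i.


Step 1: Center c = (6, -7), radius = 12
Step 2: |p - c|^2 = (-7)^2 + (-4)^2 = 65
Step 3: r^2 = 144
Step 4: |p-c| < r so winding number = 1

1


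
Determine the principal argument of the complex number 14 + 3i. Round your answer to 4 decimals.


Step 1: z = 14 + 3i
Step 2: arg(z) = atan2(3, 14)
Step 3: arg(z) = 0.2111

0.2111


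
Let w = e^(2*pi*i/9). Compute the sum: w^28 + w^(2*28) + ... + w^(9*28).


Step 1: The sum sum_{j=1}^{n} w^(k*j) equals n if n | k, else 0.
Step 2: Here n = 9, k = 28
Step 3: Does n divide k? 9 | 28 -> False
Step 4: Sum = 0

0


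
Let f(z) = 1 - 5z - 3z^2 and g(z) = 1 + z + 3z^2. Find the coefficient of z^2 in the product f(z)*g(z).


Step 1: z^2 term in f*g comes from: (1)*(3z^2) + (-5z)*(z) + (-3z^2)*(1)
Step 2: = 3 - 5 - 3
Step 3: = -5

-5


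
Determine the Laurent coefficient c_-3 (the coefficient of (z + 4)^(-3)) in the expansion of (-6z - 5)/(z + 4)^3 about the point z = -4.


Step 1: Write the numerator in powers of (z + 4): -6z - 5 = -6(z + 4) + (-6*(-4) - 5) = -6(z + 4) + 19
Step 2: Divide by (z + 4)^3: f(z) = 19(z + 4)^(-3) - 6(z + 4)^(-2)
Step 3: This finite sum is the Laurent series of f about z = -4.
Step 4: Coefficient of (z + 4)^(-3) = -6*(-4) - 5 = 19

19


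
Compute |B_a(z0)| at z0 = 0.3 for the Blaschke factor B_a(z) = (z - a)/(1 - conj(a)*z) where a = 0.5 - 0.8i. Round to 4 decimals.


Step 1: Numerator z0 - a = 0.3 - (0.5 - 0.8i) = -0.2 + 0.8i
Step 2: Denominator 1 - conj(a)*z0 = 1 - (0.5 + 0.8i)*0.3 = 0.85 - 0.24i
Step 3: |z0 - a|^2 = (-0.2)^2 + 0.8^2 = 0.68; |1 - conj(a)*z0|^2 = 0.85^2 + (-0.24)^2 = 0.7801
Step 4: |B_a(0.3)| = sqrt(0.68 / 0.7801) = sqrt(0.871683)
Step 5: = 0.9336

0.9336


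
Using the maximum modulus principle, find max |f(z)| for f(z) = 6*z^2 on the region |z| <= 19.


Step 1: On |z| = 19, |f(z)| = 6 * |z|^2 = 6 * 19^2
Step 2: By maximum modulus principle, maximum is on boundary.
Step 3: Maximum = 6 * 361 = 2166

2166


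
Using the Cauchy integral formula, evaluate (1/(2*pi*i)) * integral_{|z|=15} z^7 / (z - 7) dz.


Step 1: f(z) = z^7, a = 7 is inside |z| = 15
Step 2: By Cauchy integral formula: (1/(2pi*i)) * integral = f(a)
Step 3: f(7) = 7^7 = 823543

823543


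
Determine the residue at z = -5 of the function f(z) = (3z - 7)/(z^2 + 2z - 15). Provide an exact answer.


Step 1: Q(z) = z^2 + 2z - 15 = (z + 5)(z - 3)
Step 2: Q'(z) = 2z + 2
Step 3: Q'(-5) = -8, P(-5) = -22
Step 4: Res = P(-5)/Q'(-5) = -22/(-8) = 11/4

11/4


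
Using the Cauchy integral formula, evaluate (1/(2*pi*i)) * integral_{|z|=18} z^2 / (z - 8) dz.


Step 1: f(z) = z^2, a = 8 is inside |z| = 18
Step 2: By Cauchy integral formula: (1/(2pi*i)) * integral = f(a)
Step 3: f(8) = 8^2 = 64

64


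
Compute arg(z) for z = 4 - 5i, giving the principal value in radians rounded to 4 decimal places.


Step 1: z = 4 - 5i
Step 2: arg(z) = atan2(-5, 4)
Step 3: arg(z) = -0.8961

-0.8961


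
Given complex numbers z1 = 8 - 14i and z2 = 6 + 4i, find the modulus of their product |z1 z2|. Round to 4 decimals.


Step 1: |z1| = sqrt(8^2 + (-14)^2) = sqrt(260)
Step 2: |z2| = sqrt(6^2 + 4^2) = sqrt(52)
Step 3: |z1*z2| = |z1|*|z2| = sqrt(260) * sqrt(52) = sqrt(260 * 52) = sqrt(13520)
Step 4: = 116.2755

116.2755


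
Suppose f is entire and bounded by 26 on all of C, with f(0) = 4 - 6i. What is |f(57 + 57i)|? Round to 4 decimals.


Step 1: By Liouville's theorem, a bounded entire function is constant.
Step 2: f(z) = f(0) = 4 - 6i for all z.
Step 3: |f(w)| = |4 - 6i| = sqrt(16 + 36)
Step 4: = 7.2111

7.2111


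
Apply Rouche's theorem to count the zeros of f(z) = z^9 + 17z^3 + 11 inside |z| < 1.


Step 1: On |z| = 1 the three terms have sizes |z^9| = 1^9 = 1, |17z^3| = 17*1^3 = 17, |11| = 11
Step 2: The dominant term is g(z) = 17z^3; let h(z) = z^9 + 11 so f = g + h
Step 3: On |z| = 1: |g| = 17 and |h| <= 1 + 11 = 12
Step 4: Since 17 > 12, |h| < |g| on |z| = 1, so by Rouche f has the same number of zeros as g inside |z| < 1
Step 5: g(z) = 17z^3 has 3 zeros (at the origin, multiplicity 3) inside |z| < 1. Answer = 3

3


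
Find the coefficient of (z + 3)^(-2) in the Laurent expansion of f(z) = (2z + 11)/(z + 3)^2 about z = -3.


Step 1: Write the numerator in powers of (z + 3): 2z + 11 = 2(z + 3) + (2*(-3) + 11) = 2(z + 3) + 5
Step 2: Divide by (z + 3)^2: f(z) = 5(z + 3)^(-2) + 2(z + 3)^(-1)
Step 3: This finite sum is the Laurent series of f about z = -3.
Step 4: Coefficient of (z + 3)^(-2) = 2*(-3) + 11 = 5

5


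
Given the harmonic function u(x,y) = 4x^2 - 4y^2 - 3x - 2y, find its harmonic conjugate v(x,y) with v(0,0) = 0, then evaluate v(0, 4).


Step 1: v_x = -u_y = 8y + 2
Step 2: v_y = u_x = 8x - 3
Step 3: v = 8xy + 2x - 3y + C
Step 4: v(0,0) = 0 => C = 0
Step 5: v(0, 4) = -12

-12


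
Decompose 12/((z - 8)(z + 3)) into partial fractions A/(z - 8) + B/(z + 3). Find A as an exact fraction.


Step 1: Multiply both sides by (z - 8) and set z = 8
Step 2: A = 12 / (8 + 3)
Step 3: A = 12 / 11
Step 4: A = 12/11

12/11


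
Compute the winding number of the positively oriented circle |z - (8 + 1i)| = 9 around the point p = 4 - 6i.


Step 1: Center c = (8, 1), radius = 9
Step 2: |p - c|^2 = (-4)^2 + (-7)^2 = 65
Step 3: r^2 = 81
Step 4: |p-c| < r so winding number = 1

1


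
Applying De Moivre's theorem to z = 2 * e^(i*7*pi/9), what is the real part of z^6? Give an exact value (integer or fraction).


Step 1: By De Moivre's theorem, z^6 = 2^6 * e^(i*6*7*pi/9) = 64 * (cos(14*pi/3) + i*sin(14*pi/3))
Step 2: |z|^6 = 2^6 = 64
Step 3: Reduce the angle mod 2*pi: 14*pi/3 - 4*pi = 2*pi/3
Step 4: cos(2*pi/3) = -1/2
Step 5: Re(z^6) = 64 * (-1/2) = -32

-32


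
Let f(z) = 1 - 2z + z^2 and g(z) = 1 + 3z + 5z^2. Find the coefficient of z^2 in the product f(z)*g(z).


Step 1: z^2 term in f*g comes from: (1)*(5z^2) + (-2z)*(3z) + (z^2)*(1)
Step 2: = 5 - 6 + 1
Step 3: = 0

0


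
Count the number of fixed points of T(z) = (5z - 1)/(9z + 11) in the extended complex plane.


Step 1: Fixed points satisfy T(z) = z
Step 2: 9z^2 + 6z + 1 = 0
Step 3: Discriminant = 6^2 - 4*9*1 = 0
Step 4: Number of fixed points = 1

1


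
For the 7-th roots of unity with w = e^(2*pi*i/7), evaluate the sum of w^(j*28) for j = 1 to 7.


Step 1: The sum sum_{j=1}^{n} w^(k*j) equals n if n | k, else 0.
Step 2: Here n = 7, k = 28
Step 3: Does n divide k? 7 | 28 -> True
Step 4: Sum = 7

7


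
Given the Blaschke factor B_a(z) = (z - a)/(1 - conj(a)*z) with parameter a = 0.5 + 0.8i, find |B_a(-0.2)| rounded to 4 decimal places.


Step 1: Numerator z0 - a = -0.2 - (0.5 + 0.8i) = -0.7 - 0.8i
Step 2: Denominator 1 - conj(a)*z0 = 1 - (0.5 - 0.8i)*(-0.2) = 1.1 - 0.16i
Step 3: |z0 - a|^2 = (-0.7)^2 + (-0.8)^2 = 1.13; |1 - conj(a)*z0|^2 = 1.1^2 + (-0.16)^2 = 1.2356
Step 4: |B_a(-0.2)| = sqrt(1.13 / 1.2356) = sqrt(0.914535)
Step 5: = 0.9563

0.9563


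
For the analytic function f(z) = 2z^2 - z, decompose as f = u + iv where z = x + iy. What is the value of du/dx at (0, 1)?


Step 1: f(z) = 2(x+iy)^2 - (x+iy) + 0
Step 2: u = 2(x^2 - y^2) - x + 0
Step 3: u_x = 4x - 1
Step 4: At (0, 1): u_x = 0 - 1 = -1

-1


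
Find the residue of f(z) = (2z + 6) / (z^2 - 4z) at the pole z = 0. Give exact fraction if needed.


Step 1: Q(z) = z^2 - 4z = (z)(z - 4)
Step 2: Q'(z) = 2z - 4
Step 3: Q'(0) = -4, P(0) = 6
Step 4: Res = P(0)/Q'(0) = 6/(-4) = -3/2

-3/2


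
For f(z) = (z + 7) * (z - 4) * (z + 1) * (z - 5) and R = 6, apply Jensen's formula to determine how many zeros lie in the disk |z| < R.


Jensen's formula: (1/2pi)*integral log|f(Re^it)|dt = log|f(0)| + sum_{|a_k|<R} log(R/|a_k|)
Step 1: f(0) = 7 * (-4) * 1 * (-5) = 140
Step 2: log|f(0)| = log|-7| + log|4| + log|-1| + log|5| = 4.9416
Step 3: Zeros inside |z| < 6: 4, -1, 5
Step 4: Jensen sum = log(6/4) + log(6/1) + log(6/5) = 2.3795
Step 5: n(R) = number of terms in the Jensen sum = count of zeros inside |z| < 6 = 3

3


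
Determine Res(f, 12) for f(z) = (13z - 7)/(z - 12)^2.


Step 1: Pole of order 2 at z = 12
Step 2: Res = lim d/dz [(z - 12)^2 * f(z)] as z -> 12
Step 3: (z - 12)^2 * f(z) = 13z - 7
Step 4: d/dz[13z - 7] = 13

13


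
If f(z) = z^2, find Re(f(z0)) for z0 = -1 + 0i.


Step 1: z0 = -1 + 0i
Step 2: z0^2 = (-1)^2 - 0^2 + 0i
Step 3: real part = 1 - 0 = 1

1


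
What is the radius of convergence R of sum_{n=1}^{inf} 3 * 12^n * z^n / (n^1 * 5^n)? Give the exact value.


Step 1: General term a_n = 3 * 12^n / (n^1 * 5^n)
Step 2: By the root test, |a_n|^(1/n) = 3^(1/n) * 12 / (n^(1/n) * 5) -> 12/5 as n -> infinity (since 3^(1/n) -> 1 and n^(1/n) -> 1)
Step 3: R = 1/lim|a_n|^(1/n) = 5/12

5/12


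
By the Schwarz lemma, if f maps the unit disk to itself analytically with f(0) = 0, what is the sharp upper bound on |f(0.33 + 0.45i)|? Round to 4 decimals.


Step 1: Schwarz lemma: if f: D -> D is analytic with f(0) = 0, then |f(z)| <= |z| for all z in D, and this is sharp (f(z) = z).
Step 2: |z0|^2 = 0.33^2 + 0.45^2 = 0.3114
Step 3: |z0| = sqrt(0.3114) = 0.558032
Step 4: Best bound = |z0| = 0.558

0.558


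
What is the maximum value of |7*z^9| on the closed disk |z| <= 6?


Step 1: On |z| = 6, |f(z)| = 7 * |z|^9 = 7 * 6^9
Step 2: By maximum modulus principle, maximum is on boundary.
Step 3: Maximum = 7 * 10077696 = 70543872

70543872


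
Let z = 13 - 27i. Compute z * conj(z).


Step 1: conj(z) = 13 + 27i
Step 2: z * conj(z) = 13^2 + (-27)^2
Step 3: = 169 + 729 = 898

898


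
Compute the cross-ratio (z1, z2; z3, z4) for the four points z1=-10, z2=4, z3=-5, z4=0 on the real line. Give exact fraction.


Step 1: (z1-z3)(z2-z4) = (-5) * 4 = -20
Step 2: (z1-z4)(z2-z3) = (-10) * 9 = -90
Step 3: Cross-ratio = 20/90 = 2/9

2/9


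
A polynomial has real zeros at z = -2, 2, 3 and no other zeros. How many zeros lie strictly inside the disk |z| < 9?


Step 1: Check each root:
  z = -2: |-2| = 2 < 9
  z = 2: |2| = 2 < 9
  z = 3: |3| = 3 < 9
Step 2: Count = 3

3


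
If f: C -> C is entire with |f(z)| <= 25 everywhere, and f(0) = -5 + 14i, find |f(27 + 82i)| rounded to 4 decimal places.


Step 1: By Liouville's theorem, a bounded entire function is constant.
Step 2: f(z) = f(0) = -5 + 14i for all z.
Step 3: |f(w)| = |-5 + 14i| = sqrt(25 + 196)
Step 4: = 14.8661

14.8661


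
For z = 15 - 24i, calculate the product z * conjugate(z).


Step 1: conj(z) = 15 + 24i
Step 2: z * conj(z) = 15^2 + (-24)^2
Step 3: = 225 + 576 = 801

801


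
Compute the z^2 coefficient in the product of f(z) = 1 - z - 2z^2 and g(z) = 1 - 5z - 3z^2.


Step 1: z^2 term in f*g comes from: (1)*(-3z^2) + (-z)*(-5z) + (-2z^2)*(1)
Step 2: = -3 + 5 - 2
Step 3: = 0

0


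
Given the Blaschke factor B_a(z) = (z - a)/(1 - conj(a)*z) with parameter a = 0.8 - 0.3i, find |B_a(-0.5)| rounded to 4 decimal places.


Step 1: Numerator z0 - a = -0.5 - (0.8 - 0.3i) = -1.3 + 0.3i
Step 2: Denominator 1 - conj(a)*z0 = 1 - (0.8 + 0.3i)*(-0.5) = 1.4 + 0.15i
Step 3: |z0 - a|^2 = (-1.3)^2 + 0.3^2 = 1.78; |1 - conj(a)*z0|^2 = 1.4^2 + 0.15^2 = 1.9825
Step 4: |B_a(-0.5)| = sqrt(1.78 / 1.9825) = sqrt(0.897856)
Step 5: = 0.9476

0.9476


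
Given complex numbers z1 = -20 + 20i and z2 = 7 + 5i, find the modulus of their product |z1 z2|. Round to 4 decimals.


Step 1: |z1| = sqrt((-20)^2 + 20^2) = sqrt(800)
Step 2: |z2| = sqrt(7^2 + 5^2) = sqrt(74)
Step 3: |z1*z2| = |z1|*|z2| = sqrt(800) * sqrt(74) = sqrt(800 * 74) = sqrt(59200)
Step 4: = 243.3105

243.3105


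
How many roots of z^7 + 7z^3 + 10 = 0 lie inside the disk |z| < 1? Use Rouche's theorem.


Step 1: On |z| = 1 the three terms have sizes |z^7| = 1^7 = 1, |7z^3| = 7*1^3 = 7, |10| = 10
Step 2: The dominant term is g(z) = 10; let h(z) = z^7 + 7z^3 so f = g + h
Step 3: On |z| = 1: |g| = 10 and |h| <= 1 + 7 = 8
Step 4: Since 10 > 8, |h| < |g| on |z| = 1, so by Rouche f has the same number of zeros as g inside |z| < 1
Step 5: g(z) = 10 is a nonzero constant with no zeros inside |z| < 1. Answer = 0

0


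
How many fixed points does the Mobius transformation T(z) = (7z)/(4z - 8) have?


Step 1: Fixed points satisfy T(z) = z
Step 2: 4z^2 - 15z = 0
Step 3: Discriminant = (-15)^2 - 4*4*0 = 225
Step 4: Number of fixed points = 2

2


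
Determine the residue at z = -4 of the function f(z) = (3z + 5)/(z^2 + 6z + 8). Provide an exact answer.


Step 1: Q(z) = z^2 + 6z + 8 = (z + 4)(z + 2)
Step 2: Q'(z) = 2z + 6
Step 3: Q'(-4) = -2, P(-4) = -7
Step 4: Res = P(-4)/Q'(-4) = -7/(-2) = 7/2

7/2


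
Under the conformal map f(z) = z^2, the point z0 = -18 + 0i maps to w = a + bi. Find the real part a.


Step 1: z0 = -18 + 0i
Step 2: z0^2 = (-18)^2 - 0^2 + 0i
Step 3: real part = 324 - 0 = 324

324


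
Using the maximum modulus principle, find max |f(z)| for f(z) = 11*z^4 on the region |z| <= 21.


Step 1: On |z| = 21, |f(z)| = 11 * |z|^4 = 11 * 21^4
Step 2: By maximum modulus principle, maximum is on boundary.
Step 3: Maximum = 11 * 194481 = 2139291

2139291


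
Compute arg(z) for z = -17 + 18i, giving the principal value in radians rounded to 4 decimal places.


Step 1: z = -17 + 18i
Step 2: arg(z) = atan2(18, -17)
Step 3: arg(z) = 2.3276

2.3276


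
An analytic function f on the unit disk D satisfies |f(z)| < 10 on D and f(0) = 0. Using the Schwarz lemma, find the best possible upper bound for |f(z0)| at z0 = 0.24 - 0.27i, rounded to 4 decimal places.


Step 1: g = f/10 maps D -> D with g(0) = 0, so by the Schwarz lemma |g(z)| <= |z|, i.e. |f(z)| <= 10|z|; this is sharp (f(z) = 10z).
Step 2: |z0|^2 = 0.24^2 + (-0.27)^2 = 0.1305
Step 3: |z0| = sqrt(0.1305) = 0.361248
Step 4: Best bound = 10 * |z0| = 10 * 0.361248 = 3.6125

3.6125


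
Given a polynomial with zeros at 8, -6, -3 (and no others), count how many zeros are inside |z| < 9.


Step 1: Check each root:
  z = 8: |8| = 8 < 9
  z = -6: |-6| = 6 < 9
  z = -3: |-3| = 3 < 9
Step 2: Count = 3

3


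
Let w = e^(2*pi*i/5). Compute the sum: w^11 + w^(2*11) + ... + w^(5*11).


Step 1: The sum sum_{j=1}^{n} w^(k*j) equals n if n | k, else 0.
Step 2: Here n = 5, k = 11
Step 3: Does n divide k? 5 | 11 -> False
Step 4: Sum = 0

0


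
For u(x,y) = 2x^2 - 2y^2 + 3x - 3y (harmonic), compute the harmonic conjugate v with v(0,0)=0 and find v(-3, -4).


Step 1: v_x = -u_y = 4y + 3
Step 2: v_y = u_x = 4x + 3
Step 3: v = 4xy + 3x + 3y + C
Step 4: v(0,0) = 0 => C = 0
Step 5: v(-3, -4) = 27

27


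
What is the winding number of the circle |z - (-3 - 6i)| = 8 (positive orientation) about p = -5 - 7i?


Step 1: Center c = (-3, -6), radius = 8
Step 2: |p - c|^2 = (-2)^2 + (-1)^2 = 5
Step 3: r^2 = 64
Step 4: |p-c| < r so winding number = 1

1


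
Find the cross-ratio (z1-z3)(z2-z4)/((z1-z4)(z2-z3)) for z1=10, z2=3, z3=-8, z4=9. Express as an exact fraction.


Step 1: (z1-z3)(z2-z4) = 18 * (-6) = -108
Step 2: (z1-z4)(z2-z3) = 1 * 11 = 11
Step 3: Cross-ratio = -108/11 = -108/11

-108/11


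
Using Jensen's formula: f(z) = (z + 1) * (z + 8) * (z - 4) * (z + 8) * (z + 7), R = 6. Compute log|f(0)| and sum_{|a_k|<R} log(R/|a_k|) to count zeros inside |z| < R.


Jensen's formula: (1/2pi)*integral log|f(Re^it)|dt = log|f(0)| + sum_{|a_k|<R} log(R/|a_k|)
Step 1: f(0) = 1 * 8 * (-4) * 8 * 7 = -1792
Step 2: log|f(0)| = log|-1| + log|-8| + log|4| + log|-8| + log|-7| = 7.4911
Step 3: Zeros inside |z| < 6: -1, 4
Step 4: Jensen sum = log(6/1) + log(6/4) = 2.1972
Step 5: n(R) = number of terms in the Jensen sum = count of zeros inside |z| < 6 = 2

2


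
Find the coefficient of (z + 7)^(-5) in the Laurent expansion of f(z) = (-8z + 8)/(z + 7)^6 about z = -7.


Step 1: Write the numerator in powers of (z + 7): -8z + 8 = -8(z + 7) + (-8*(-7) + 8) = -8(z + 7) + 64
Step 2: Divide by (z + 7)^6: f(z) = 64(z + 7)^(-6) - 8(z + 7)^(-5)
Step 3: This finite sum is the Laurent series of f about z = -7.
Step 4: Coefficient of (z + 7)^(-5) = coefficient of (z + 7) in the re-centred numerator = -8

-8


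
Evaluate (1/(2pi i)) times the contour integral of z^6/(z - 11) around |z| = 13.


Step 1: f(z) = z^6, a = 11 is inside |z| = 13
Step 2: By Cauchy integral formula: (1/(2pi*i)) * integral = f(a)
Step 3: f(11) = 11^6 = 1771561

1771561


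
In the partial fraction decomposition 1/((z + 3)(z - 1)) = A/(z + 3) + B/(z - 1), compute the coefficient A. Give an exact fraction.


Step 1: Multiply both sides by (z + 3) and set z = -3
Step 2: A = 1 / (-3 - 1)
Step 3: A = 1 / (-4)
Step 4: A = -1/4

-1/4


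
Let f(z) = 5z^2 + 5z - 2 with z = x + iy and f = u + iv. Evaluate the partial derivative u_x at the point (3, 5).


Step 1: f(z) = 5(x+iy)^2 + 5(x+iy) - 2
Step 2: u = 5(x^2 - y^2) + 5x - 2
Step 3: u_x = 10x + 5
Step 4: At (3, 5): u_x = 30 + 5 = 35

35


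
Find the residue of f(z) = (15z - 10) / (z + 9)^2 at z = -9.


Step 1: Pole of order 2 at z = -9
Step 2: Res = lim d/dz [(z + 9)^2 * f(z)] as z -> -9
Step 3: (z + 9)^2 * f(z) = 15z - 10
Step 4: d/dz[15z - 10] = 15

15


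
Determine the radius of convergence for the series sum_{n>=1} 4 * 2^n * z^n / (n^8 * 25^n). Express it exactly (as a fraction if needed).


Step 1: General term a_n = 4 * 2^n / (n^8 * 25^n)
Step 2: By the root test, |a_n|^(1/n) = 4^(1/n) * 2 / (n^(8/n) * 25) -> 2/25 as n -> infinity (since 4^(1/n) -> 1 and n^(8/n) -> 1)
Step 3: R = 1/lim|a_n|^(1/n) = 25/2

25/2


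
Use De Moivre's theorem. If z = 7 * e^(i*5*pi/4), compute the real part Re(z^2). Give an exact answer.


Step 1: By De Moivre's theorem, z^2 = 7^2 * e^(i*2*5*pi/4) = 49 * (cos(5*pi/2) + i*sin(5*pi/2))
Step 2: |z|^2 = 7^2 = 49
Step 3: Reduce the angle mod 2*pi: 5*pi/2 - 2*pi = pi/2
Step 4: cos(pi/2) = 0
Step 5: Re(z^2) = 49 * 0 = 0

0


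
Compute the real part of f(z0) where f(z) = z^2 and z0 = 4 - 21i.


Step 1: z0 = 4 - 21i
Step 2: z0^2 = 4^2 - (-21)^2 - 168i
Step 3: real part = 16 - 441 = -425

-425


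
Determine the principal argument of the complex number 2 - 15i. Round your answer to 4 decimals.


Step 1: z = 2 - 15i
Step 2: arg(z) = atan2(-15, 2)
Step 3: arg(z) = -1.4382

-1.4382


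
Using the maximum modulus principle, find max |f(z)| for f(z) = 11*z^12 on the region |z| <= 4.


Step 1: On |z| = 4, |f(z)| = 11 * |z|^12 = 11 * 4^12
Step 2: By maximum modulus principle, maximum is on boundary.
Step 3: Maximum = 11 * 16777216 = 184549376

184549376


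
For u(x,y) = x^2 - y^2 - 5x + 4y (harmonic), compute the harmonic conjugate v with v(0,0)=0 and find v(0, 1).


Step 1: v_x = -u_y = 2y - 4
Step 2: v_y = u_x = 2x - 5
Step 3: v = 2xy - 4x - 5y + C
Step 4: v(0,0) = 0 => C = 0
Step 5: v(0, 1) = -5

-5


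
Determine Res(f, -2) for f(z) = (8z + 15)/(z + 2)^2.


Step 1: Pole of order 2 at z = -2
Step 2: Res = lim d/dz [(z + 2)^2 * f(z)] as z -> -2
Step 3: (z + 2)^2 * f(z) = 8z + 15
Step 4: d/dz[8z + 15] = 8

8


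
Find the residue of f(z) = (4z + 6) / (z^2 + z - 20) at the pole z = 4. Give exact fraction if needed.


Step 1: Q(z) = z^2 + z - 20 = (z - 4)(z + 5)
Step 2: Q'(z) = 2z + 1
Step 3: Q'(4) = 9, P(4) = 22
Step 4: Res = P(4)/Q'(4) = 22/9 = 22/9

22/9


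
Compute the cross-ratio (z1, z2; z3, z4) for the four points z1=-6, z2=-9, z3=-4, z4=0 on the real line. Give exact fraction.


Step 1: (z1-z3)(z2-z4) = (-2) * (-9) = 18
Step 2: (z1-z4)(z2-z3) = (-6) * (-5) = 30
Step 3: Cross-ratio = 18/30 = 3/5

3/5


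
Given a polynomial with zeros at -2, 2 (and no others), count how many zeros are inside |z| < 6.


Step 1: Check each root:
  z = -2: |-2| = 2 < 6
  z = 2: |2| = 2 < 6
Step 2: Count = 2

2


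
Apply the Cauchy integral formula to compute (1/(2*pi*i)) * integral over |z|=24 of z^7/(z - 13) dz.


Step 1: f(z) = z^7, a = 13 is inside |z| = 24
Step 2: By Cauchy integral formula: (1/(2pi*i)) * integral = f(a)
Step 3: f(13) = 13^7 = 62748517

62748517


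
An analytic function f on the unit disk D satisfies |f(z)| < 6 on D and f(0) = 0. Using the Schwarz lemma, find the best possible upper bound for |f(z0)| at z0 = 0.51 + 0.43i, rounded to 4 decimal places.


Step 1: g = f/6 maps D -> D with g(0) = 0, so by the Schwarz lemma |g(z)| <= |z|, i.e. |f(z)| <= 6|z|; this is sharp (f(z) = 6z).
Step 2: |z0|^2 = 0.51^2 + 0.43^2 = 0.445
Step 3: |z0| = sqrt(0.445) = 0.667083
Step 4: Best bound = 6 * |z0| = 6 * 0.667083 = 4.0025

4.0025


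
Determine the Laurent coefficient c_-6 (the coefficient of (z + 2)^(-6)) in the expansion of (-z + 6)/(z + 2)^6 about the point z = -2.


Step 1: Write the numerator in powers of (z + 2): -z + 6 = -(z + 2) + (-1*(-2) + 6) = -(z + 2) + 8
Step 2: Divide by (z + 2)^6: f(z) = 8(z + 2)^(-6) - (z + 2)^(-5)
Step 3: This finite sum is the Laurent series of f about z = -2.
Step 4: Coefficient of (z + 2)^(-6) = -1*(-2) + 6 = 8

8


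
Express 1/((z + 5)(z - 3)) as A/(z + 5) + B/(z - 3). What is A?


Step 1: Multiply both sides by (z + 5) and set z = -5
Step 2: A = 1 / (-5 - 3)
Step 3: A = 1 / (-8)
Step 4: A = -1/8

-1/8


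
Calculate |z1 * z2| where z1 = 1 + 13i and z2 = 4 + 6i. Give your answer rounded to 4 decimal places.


Step 1: |z1| = sqrt(1^2 + 13^2) = sqrt(170)
Step 2: |z2| = sqrt(4^2 + 6^2) = sqrt(52)
Step 3: |z1*z2| = |z1|*|z2| = sqrt(170) * sqrt(52) = sqrt(170 * 52) = sqrt(8840)
Step 4: = 94.0213

94.0213


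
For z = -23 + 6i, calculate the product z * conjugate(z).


Step 1: conj(z) = -23 - 6i
Step 2: z * conj(z) = (-23)^2 + 6^2
Step 3: = 529 + 36 = 565

565


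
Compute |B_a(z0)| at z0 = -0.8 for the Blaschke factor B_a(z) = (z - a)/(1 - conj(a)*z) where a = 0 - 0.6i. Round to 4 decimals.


Step 1: Numerator z0 - a = -0.8 - (0 - 0.6i) = -0.8 + 0.6i
Step 2: Denominator 1 - conj(a)*z0 = 1 - (0 + 0.6i)*(-0.8) = 1 + 0.48i
Step 3: |z0 - a|^2 = (-0.8)^2 + 0.6^2 = 1; |1 - conj(a)*z0|^2 = 1^2 + 0.48^2 = 1.2304
Step 4: |B_a(-0.8)| = sqrt(1 / 1.2304) = sqrt(0.812744)
Step 5: = 0.9015

0.9015


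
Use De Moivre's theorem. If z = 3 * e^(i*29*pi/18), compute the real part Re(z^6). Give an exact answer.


Step 1: By De Moivre's theorem, z^6 = 3^6 * e^(i*6*29*pi/18) = 729 * (cos(29*pi/3) + i*sin(29*pi/3))
Step 2: |z|^6 = 3^6 = 729
Step 3: Reduce the angle mod 2*pi: 29*pi/3 - 8*pi = 5*pi/3
Step 4: cos(5*pi/3) = 1/2
Step 5: Re(z^6) = 729 * 1/2 = 729/2

729/2


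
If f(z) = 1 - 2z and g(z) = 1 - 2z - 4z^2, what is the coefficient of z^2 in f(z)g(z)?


Step 1: z^2 term in f*g comes from: (1)*(-4z^2) + (-2z)*(-2z) + (0)*(1)
Step 2: = -4 + 4 + 0
Step 3: = 0

0


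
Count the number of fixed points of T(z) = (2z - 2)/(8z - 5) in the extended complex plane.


Step 1: Fixed points satisfy T(z) = z
Step 2: 8z^2 - 7z + 2 = 0
Step 3: Discriminant = (-7)^2 - 4*8*2 = -15
Step 4: Number of fixed points = 2

2


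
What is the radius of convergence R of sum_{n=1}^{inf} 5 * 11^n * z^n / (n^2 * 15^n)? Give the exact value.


Step 1: General term a_n = 5 * 11^n / (n^2 * 15^n)
Step 2: By the root test, |a_n|^(1/n) = 5^(1/n) * 11 / (n^(2/n) * 15) -> 11/15 as n -> infinity (since 5^(1/n) -> 1 and n^(2/n) -> 1)
Step 3: R = 1/lim|a_n|^(1/n) = 15/11

15/11


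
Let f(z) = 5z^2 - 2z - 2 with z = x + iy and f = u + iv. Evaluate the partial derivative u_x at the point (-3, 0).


Step 1: f(z) = 5(x+iy)^2 - 2(x+iy) - 2
Step 2: u = 5(x^2 - y^2) - 2x - 2
Step 3: u_x = 10x - 2
Step 4: At (-3, 0): u_x = -30 - 2 = -32

-32


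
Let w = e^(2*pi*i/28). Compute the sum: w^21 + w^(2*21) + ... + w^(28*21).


Step 1: The sum sum_{j=1}^{n} w^(k*j) equals n if n | k, else 0.
Step 2: Here n = 28, k = 21
Step 3: Does n divide k? 28 | 21 -> False
Step 4: Sum = 0

0


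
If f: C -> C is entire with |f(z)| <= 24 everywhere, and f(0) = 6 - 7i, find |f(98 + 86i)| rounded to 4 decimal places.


Step 1: By Liouville's theorem, a bounded entire function is constant.
Step 2: f(z) = f(0) = 6 - 7i for all z.
Step 3: |f(w)| = |6 - 7i| = sqrt(36 + 49)
Step 4: = 9.2195

9.2195


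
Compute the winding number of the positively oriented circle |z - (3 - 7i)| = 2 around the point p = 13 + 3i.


Step 1: Center c = (3, -7), radius = 2
Step 2: |p - c|^2 = 10^2 + 10^2 = 200
Step 3: r^2 = 4
Step 4: |p-c| > r so winding number = 0

0


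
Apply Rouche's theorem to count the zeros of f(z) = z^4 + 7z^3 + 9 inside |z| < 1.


Step 1: On |z| = 1 the three terms have sizes |z^4| = 1^4 = 1, |7z^3| = 7*1^3 = 7, |9| = 9
Step 2: The dominant term is g(z) = 9; let h(z) = z^4 + 7z^3 so f = g + h
Step 3: On |z| = 1: |g| = 9 and |h| <= 1 + 7 = 8
Step 4: Since 9 > 8, |h| < |g| on |z| = 1, so by Rouche f has the same number of zeros as g inside |z| < 1
Step 5: g(z) = 9 is a nonzero constant with no zeros inside |z| < 1. Answer = 0

0


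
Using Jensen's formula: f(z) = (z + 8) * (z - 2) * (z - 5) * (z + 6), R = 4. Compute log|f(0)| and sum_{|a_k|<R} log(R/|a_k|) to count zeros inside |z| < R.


Jensen's formula: (1/2pi)*integral log|f(Re^it)|dt = log|f(0)| + sum_{|a_k|<R} log(R/|a_k|)
Step 1: f(0) = 8 * (-2) * (-5) * 6 = 480
Step 2: log|f(0)| = log|-8| + log|2| + log|5| + log|-6| = 6.1738
Step 3: Zeros inside |z| < 4: 2
Step 4: Jensen sum = log(4/2) = 0.6931
Step 5: n(R) = number of terms in the Jensen sum = count of zeros inside |z| < 4 = 1

1


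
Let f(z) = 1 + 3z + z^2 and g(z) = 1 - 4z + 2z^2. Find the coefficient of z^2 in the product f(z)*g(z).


Step 1: z^2 term in f*g comes from: (1)*(2z^2) + (3z)*(-4z) + (z^2)*(1)
Step 2: = 2 - 12 + 1
Step 3: = -9

-9


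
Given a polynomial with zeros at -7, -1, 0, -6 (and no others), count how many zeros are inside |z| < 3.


Step 1: Check each root:
  z = -7: |-7| = 7 >= 3
  z = -1: |-1| = 1 < 3
  z = 0: |0| = 0 < 3
  z = -6: |-6| = 6 >= 3
Step 2: Count = 2

2


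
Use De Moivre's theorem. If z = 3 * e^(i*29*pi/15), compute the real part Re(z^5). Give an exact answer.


Step 1: By De Moivre's theorem, z^5 = 3^5 * e^(i*5*29*pi/15) = 243 * (cos(29*pi/3) + i*sin(29*pi/3))
Step 2: |z|^5 = 3^5 = 243
Step 3: Reduce the angle mod 2*pi: 29*pi/3 - 8*pi = 5*pi/3
Step 4: cos(5*pi/3) = 1/2
Step 5: Re(z^5) = 243 * 1/2 = 243/2

243/2
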